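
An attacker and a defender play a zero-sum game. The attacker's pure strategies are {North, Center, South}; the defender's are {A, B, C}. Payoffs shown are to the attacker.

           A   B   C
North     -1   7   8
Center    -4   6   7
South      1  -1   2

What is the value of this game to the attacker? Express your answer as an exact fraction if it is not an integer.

3/5

Row minima: North → -1, Center → -4, South → -1; maximin = -1.
Column maxima: A → 1, B → 7, C → 8; minimax = 1.
-1 ≠ 1, so there is no saddle point; optimal play is mixed.
Center is strictly dominated by North, so the attacker never plays it.
C is strictly dominated by A (it gives the attacker strictly more in every row), so the defender never plays it.
On the remaining 2×2 (North, South vs A, B):
Let the attacker play North with probability p. Expected payoff against A: (-1)p + 1(1−p) = −2p + 1; against B: 7p + (-1)(1−p) = 8p − 1.
Setting these equal: −2p + 1 = 8p − 1 ⇒ −10p = -2 ⇒ p = 1/5, and the value is (-2)·(1/5) + 1 = 3/5.
For the defender: with q = P(A), equating North's and South's payoffs gives −8q + 7 = 2q − 1 ⇒ q = 4/5.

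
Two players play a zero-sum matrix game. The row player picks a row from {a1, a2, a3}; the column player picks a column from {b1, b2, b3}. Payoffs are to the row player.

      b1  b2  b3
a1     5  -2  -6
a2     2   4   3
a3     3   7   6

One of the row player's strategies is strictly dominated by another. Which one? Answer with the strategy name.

a3 gives a strictly higher payoff than a2 against every column: 3 > 2, 7 > 4, 6 > 3.
So a2 is strictly dominated and the row player never plays it.

a2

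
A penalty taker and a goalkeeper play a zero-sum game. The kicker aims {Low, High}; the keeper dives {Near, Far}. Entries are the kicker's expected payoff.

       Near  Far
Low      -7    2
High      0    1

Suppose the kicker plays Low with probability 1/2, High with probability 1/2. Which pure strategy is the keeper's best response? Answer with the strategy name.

If the keeper plays Near, the kicker's expected payoff is (1/2)·(-7) + (1/2)·0 = -7/2.
If the keeper plays Far, the kicker's expected payoff is (1/2)·2 + (1/2)·1 = 3/2.
The keeper minimizes the kicker's payoff; the smallest is -7/2, so the best response is Near.

Near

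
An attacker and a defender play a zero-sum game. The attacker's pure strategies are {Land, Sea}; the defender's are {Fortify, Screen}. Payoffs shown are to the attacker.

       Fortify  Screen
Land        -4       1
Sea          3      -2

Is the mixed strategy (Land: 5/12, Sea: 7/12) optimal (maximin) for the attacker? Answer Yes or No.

Against Fortify this mix gives (5/12)·(-4) + (7/12)·3 = 1/12.
Against Screen this mix gives (5/12)·1 + (7/12)·(-2) = -3/4.
The defender will play Screen, holding the attacker to -3/4. Shifting weight toward the row that does better against Screen would raise this floor (the equalizing mix achieves -1/2 against both Screen and Fortify), so the proposed strategy is not optimal.

No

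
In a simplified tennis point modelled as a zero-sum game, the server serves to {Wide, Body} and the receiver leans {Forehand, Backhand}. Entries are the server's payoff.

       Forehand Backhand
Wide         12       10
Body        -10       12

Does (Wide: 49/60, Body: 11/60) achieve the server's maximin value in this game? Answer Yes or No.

Against Forehand this mix gives (49/60)·12 + (11/60)·(-10) = 239/30.
Against Backhand this mix gives (49/60)·10 + (11/60)·12 = 311/30.
The receiver will play Forehand, holding the server to 239/30. Shifting weight toward the row that does better against Forehand would raise this floor (the equalizing mix achieves 61/6 against both Forehand and Backhand), so the proposed strategy is not optimal.

No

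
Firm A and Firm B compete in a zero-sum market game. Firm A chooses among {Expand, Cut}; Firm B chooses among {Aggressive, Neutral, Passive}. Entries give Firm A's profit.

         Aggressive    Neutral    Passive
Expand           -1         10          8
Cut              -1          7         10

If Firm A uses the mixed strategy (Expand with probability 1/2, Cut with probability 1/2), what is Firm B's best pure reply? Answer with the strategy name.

If Firm B plays Aggressive, Firm A's expected payoff is (1/2)·(-1) + (1/2)·(-1) = -1.
If Firm B plays Neutral, Firm A's expected payoff is (1/2)·10 + (1/2)·7 = 17/2.
If Firm B plays Passive, Firm A's expected payoff is (1/2)·8 + (1/2)·10 = 9.
Firm B minimizes Firm A's payoff; the smallest is -1, so the best response is Aggressive.

Aggressive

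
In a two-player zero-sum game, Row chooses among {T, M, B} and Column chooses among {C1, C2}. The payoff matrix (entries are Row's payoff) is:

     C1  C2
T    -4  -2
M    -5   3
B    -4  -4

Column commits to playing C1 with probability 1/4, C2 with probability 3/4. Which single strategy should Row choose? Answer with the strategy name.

Expected payoff of T: (1/4)·(-4) + (3/4)·(-2) = -5/2.
Expected payoff of M: (1/4)·(-5) + (3/4)·3 = 1.
Expected payoff of B: (1/4)·(-4) + (3/4)·(-4) = -4.
The largest is 1, so Row's best response is M.

M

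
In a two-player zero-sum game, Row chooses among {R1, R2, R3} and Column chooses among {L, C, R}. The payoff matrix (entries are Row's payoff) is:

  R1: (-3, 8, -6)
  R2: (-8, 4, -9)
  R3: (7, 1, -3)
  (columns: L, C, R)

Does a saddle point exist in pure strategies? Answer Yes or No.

Row minima: R1 → -6, R2 → -9, R3 → -3; maximin = -3.
Column maxima: L → 7, C → 8, R → -3; minimax = -3.
maximin = minimax = -3, so a saddle point exists.

Yes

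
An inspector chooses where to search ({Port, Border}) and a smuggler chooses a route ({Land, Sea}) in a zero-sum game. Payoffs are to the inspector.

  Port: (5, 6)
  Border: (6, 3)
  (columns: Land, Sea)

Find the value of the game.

21/4

Row minima: Port → 5, Border → 3; maximin = 5.
Column maxima: Land → 6, Sea → 6; minimax = 6.
5 ≠ 6, so there is no saddle point; optimal play is mixed.
Let the inspector play Port with probability p. Expected payoff against Land: 5p + 6(1−p) = −p + 6; against Sea: 6p + 3(1−p) = 3p + 3.
Setting these equal: −p + 6 = 3p + 3 ⇒ −4p = -3 ⇒ p = 3/4, and the value is (-1)·(3/4) + 6 = 21/4.
For the smuggler: with q = P(Land), equating Port's and Border's payoffs gives −q + 6 = 3q + 3 ⇒ q = 3/4.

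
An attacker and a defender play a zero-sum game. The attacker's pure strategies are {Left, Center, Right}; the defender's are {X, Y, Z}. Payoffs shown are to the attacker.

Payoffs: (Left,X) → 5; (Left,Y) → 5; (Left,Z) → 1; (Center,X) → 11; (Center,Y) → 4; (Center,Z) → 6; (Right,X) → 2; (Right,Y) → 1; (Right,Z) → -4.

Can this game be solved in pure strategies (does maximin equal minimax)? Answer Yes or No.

Row minima: Left → 1, Center → 4, Right → -4; maximin = 4.
Column maxima: X → 11, Y → 5, Z → 6; minimax = 5.
4 ≠ 5, so no pure-strategy equilibrium exists.

No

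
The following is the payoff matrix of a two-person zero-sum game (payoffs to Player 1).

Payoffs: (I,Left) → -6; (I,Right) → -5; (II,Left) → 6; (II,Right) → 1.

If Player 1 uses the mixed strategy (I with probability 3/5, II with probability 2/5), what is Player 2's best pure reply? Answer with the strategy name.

If Player 2 plays Left, Player 1's expected payoff is (3/5)·(-6) + (2/5)·6 = -6/5.
If Player 2 plays Right, Player 1's expected payoff is (3/5)·(-5) + (2/5)·1 = -13/5.
Player 2 minimizes Player 1's payoff; the smallest is -13/5, so the best response is Right.

Right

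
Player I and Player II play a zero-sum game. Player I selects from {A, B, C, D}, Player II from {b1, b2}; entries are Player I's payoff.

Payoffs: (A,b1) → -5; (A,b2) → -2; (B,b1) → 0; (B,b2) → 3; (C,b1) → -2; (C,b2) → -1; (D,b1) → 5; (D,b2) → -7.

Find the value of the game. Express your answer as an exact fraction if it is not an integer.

1

Row minima: A → -5, B → 0, C → -2, D → -7; maximin = 0.
Column maxima: b1 → 5, b2 → 3; minimax = 3.
0 ≠ 3, so there is no saddle point; optimal play is mixed.
A is strictly dominated by B, so Player I never plays it.
C is strictly dominated by B, so Player I never plays it.
On the remaining 2×2 (B, D vs b1, b2):
Let Player I play B with probability p. Expected payoff against b1: 0p + 5(1−p) = −5p + 5; against b2: 3p + (-7)(1−p) = 10p − 7.
Setting these equal: −5p + 5 = 10p − 7 ⇒ −15p = -12 ⇒ p = 4/5, and the value is (-5)·(4/5) + 5 = 1.
For Player II: with q = P(b1), equating B's and D's payoffs gives −3q + 3 = 12q − 7 ⇒ q = 2/3.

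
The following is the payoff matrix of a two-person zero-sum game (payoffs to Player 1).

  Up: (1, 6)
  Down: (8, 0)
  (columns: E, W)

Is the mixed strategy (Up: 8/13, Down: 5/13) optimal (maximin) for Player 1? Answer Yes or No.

Against E this mix gives (8/13)·1 + (5/13)·8 = 48/13.
Against W this mix gives (8/13)·6 + (5/13)·0 = 48/13.
All of Player 2's active replies (E, W) yield 48/13, and no column does worse for Player 1. The mix makes Player 2 indifferent and guarantees 48/13, so it is optimal.

Yes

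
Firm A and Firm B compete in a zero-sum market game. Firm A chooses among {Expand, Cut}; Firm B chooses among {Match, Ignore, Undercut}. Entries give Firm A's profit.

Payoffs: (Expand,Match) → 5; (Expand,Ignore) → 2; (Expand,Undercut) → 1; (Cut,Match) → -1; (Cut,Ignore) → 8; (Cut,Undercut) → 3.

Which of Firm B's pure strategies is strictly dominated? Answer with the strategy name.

Undercut holds Firm A's payoff strictly below Ignore in every row: 1 < 2, 3 < 8.
So Ignore is strictly dominated for Firm B.

Ignore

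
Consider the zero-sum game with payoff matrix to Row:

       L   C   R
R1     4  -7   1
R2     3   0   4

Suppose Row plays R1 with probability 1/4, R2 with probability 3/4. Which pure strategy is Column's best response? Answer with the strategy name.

C

If Column plays L, Row's expected payoff is (1/4)·4 + (3/4)·3 = 13/4.
If Column plays C, Row's expected payoff is (1/4)·(-7) + (3/4)·0 = -7/4.
If Column plays R, Row's expected payoff is (1/4)·1 + (3/4)·4 = 13/4.
Column minimizes Row's payoff; the smallest is -7/4, so the best response is C.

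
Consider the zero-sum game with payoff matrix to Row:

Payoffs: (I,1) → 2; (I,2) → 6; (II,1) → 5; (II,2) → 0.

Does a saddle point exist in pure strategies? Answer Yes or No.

Row minima: I → 2, II → 0; maximin = 2.
Column maxima: 1 → 5, 2 → 6; minimax = 5.
2 ≠ 5, so no pure-strategy equilibrium exists.

No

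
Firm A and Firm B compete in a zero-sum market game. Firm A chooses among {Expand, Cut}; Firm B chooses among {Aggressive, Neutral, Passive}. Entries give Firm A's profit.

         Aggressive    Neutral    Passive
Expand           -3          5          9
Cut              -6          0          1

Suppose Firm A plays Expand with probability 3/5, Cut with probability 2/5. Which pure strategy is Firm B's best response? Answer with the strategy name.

If Firm B plays Aggressive, Firm A's expected payoff is (3/5)·(-3) + (2/5)·(-6) = -21/5.
If Firm B plays Neutral, Firm A's expected payoff is (3/5)·5 + (2/5)·0 = 3.
If Firm B plays Passive, Firm A's expected payoff is (3/5)·9 + (2/5)·1 = 29/5.
Firm B minimizes Firm A's payoff; the smallest is -21/5, so the best response is Aggressive.

Aggressive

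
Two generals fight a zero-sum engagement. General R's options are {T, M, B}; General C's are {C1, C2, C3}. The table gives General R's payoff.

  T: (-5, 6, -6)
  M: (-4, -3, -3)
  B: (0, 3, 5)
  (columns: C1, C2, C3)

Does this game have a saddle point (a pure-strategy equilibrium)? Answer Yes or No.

Yes

Row minima: T → -6, M → -4, B → 0; maximin = 0.
Column maxima: C1 → 0, C2 → 6, C3 → 5; minimax = 0.
maximin = minimax = 0, so a saddle point exists.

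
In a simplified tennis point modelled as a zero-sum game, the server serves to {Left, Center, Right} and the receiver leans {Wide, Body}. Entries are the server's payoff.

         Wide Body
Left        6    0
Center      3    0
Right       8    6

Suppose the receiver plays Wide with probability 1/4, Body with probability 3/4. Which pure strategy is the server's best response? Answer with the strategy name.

Right

Expected payoff of Left: (1/4)·6 + (3/4)·0 = 3/2.
Expected payoff of Center: (1/4)·3 + (3/4)·0 = 3/4.
Expected payoff of Right: (1/4)·8 + (3/4)·6 = 13/2.
The largest is 13/2, so the server's best response is Right.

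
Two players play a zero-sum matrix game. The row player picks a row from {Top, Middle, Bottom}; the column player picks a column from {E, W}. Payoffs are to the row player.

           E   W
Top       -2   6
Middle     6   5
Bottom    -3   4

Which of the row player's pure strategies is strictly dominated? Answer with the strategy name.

Bottom

Top gives a strictly higher payoff than Bottom against every column: -2 > -3, 6 > 4.
So Bottom is strictly dominated and the row player never plays it.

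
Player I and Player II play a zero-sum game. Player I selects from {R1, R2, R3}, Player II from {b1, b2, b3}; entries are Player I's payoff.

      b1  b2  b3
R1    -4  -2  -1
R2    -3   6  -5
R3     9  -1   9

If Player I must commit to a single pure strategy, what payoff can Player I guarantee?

Row minima: R1 → -4, R2 → -5, R3 → -1.
The best of these is -1.

-1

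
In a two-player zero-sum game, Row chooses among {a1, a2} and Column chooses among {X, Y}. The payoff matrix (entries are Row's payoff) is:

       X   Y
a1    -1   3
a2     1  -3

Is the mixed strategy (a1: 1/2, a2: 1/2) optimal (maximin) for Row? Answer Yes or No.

Against X this mix gives (1/2)·(-1) + (1/2)·1 = 0.
Against Y this mix gives (1/2)·3 + (1/2)·(-3) = 0.
All of Column's active replies (X, Y) yield 0, and no column does worse for Row. The mix makes Column indifferent and guarantees 0, so it is optimal.

Yes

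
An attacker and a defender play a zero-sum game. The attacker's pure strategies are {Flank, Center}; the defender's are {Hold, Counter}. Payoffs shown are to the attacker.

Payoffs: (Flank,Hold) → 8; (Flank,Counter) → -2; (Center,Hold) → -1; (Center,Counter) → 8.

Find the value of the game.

62/19

Row minima: Flank → -2, Center → -1; maximin = -1.
Column maxima: Hold → 8, Counter → 8; minimax = 8.
-1 ≠ 8, so there is no saddle point; optimal play is mixed.
Let the attacker play Flank with probability p. Expected payoff against Hold: 8p + (-1)(1−p) = 9p − 1; against Counter: (-2)p + 8(1−p) = −10p + 8.
Setting these equal: 9p − 1 = −10p + 8 ⇒ 19p = 9 ⇒ p = 9/19, and the value is (9)·(9/19) − 1 = 62/19.
For the defender: with q = P(Hold), equating Flank's and Center's payoffs gives 10q − 2 = −9q + 8 ⇒ q = 10/19.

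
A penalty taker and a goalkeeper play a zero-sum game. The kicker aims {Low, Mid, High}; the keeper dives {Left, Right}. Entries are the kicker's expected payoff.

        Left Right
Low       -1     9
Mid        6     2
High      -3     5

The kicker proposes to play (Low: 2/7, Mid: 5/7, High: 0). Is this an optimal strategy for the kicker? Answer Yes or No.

Yes

Against Left this mix gives (2/7)·(-1) + (5/7)·6 = 4.
Against Right this mix gives (2/7)·9 + (5/7)·2 = 4.
All of the keeper's active replies (Left, Right) yield 4, and no column does worse for the kicker. The mix makes the keeper indifferent and guarantees 4, so it is optimal.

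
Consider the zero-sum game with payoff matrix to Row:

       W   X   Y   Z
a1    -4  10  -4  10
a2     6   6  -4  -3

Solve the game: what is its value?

Row minima: a1 → -4, a2 → -4; maximin = -4.
Column maxima: W → 6, X → 10, Y → -4, Z → 10; minimax = -4.
Since maximin = minimax = -4, there is a saddle point and the value is -4.

-4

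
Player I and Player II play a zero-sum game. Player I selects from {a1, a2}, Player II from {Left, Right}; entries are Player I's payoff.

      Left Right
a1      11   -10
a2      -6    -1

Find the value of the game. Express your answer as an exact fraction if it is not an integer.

-71/26

Row minima: a1 → -10, a2 → -6; maximin = -6.
Column maxima: Left → 11, Right → -1; minimax = -1.
-6 ≠ -1, so there is no saddle point; optimal play is mixed.
Let Player I play a1 with probability p. Expected payoff against Left: 11p + (-6)(1−p) = 17p − 6; against Right: (-10)p + (-1)(1−p) = −9p − 1.
Setting these equal: 17p − 6 = −9p − 1 ⇒ 26p = 5 ⇒ p = 5/26, and the value is (17)·(5/26) − 6 = -71/26.
For Player II: with q = P(Left), equating a1's and a2's payoffs gives 21q − 10 = −5q − 1 ⇒ q = 9/26.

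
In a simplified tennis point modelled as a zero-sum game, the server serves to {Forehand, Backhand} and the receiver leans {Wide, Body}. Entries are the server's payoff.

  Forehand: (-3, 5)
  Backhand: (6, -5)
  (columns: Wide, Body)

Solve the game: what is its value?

Row minima: Forehand → -3, Backhand → -5; maximin = -3.
Column maxima: Wide → 6, Body → 5; minimax = 5.
-3 ≠ 5, so there is no saddle point; optimal play is mixed.
Let the server play Forehand with probability p. Expected payoff against Wide: (-3)p + 6(1−p) = −9p + 6; against Body: 5p + (-5)(1−p) = 10p − 5.
Setting these equal: −9p + 6 = 10p − 5 ⇒ −19p = -11 ⇒ p = 11/19, and the value is (-9)·(11/19) + 6 = 15/19.
For the receiver: with q = P(Wide), equating Forehand's and Backhand's payoffs gives −8q + 5 = 11q − 5 ⇒ q = 10/19.

15/19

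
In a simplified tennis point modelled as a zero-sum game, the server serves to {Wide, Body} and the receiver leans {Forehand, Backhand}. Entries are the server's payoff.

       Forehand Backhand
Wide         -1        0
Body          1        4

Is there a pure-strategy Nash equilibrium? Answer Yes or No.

Yes

Row minima: Wide → -1, Body → 1; maximin = 1.
Column maxima: Forehand → 1, Backhand → 4; minimax = 1.
maximin = minimax = 1, so a saddle point exists.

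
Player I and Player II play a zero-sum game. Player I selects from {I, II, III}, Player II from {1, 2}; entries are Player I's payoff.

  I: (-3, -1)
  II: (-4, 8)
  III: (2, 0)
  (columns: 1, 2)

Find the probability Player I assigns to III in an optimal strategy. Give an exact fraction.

6/7

Row minima: I → -3, II → -4, III → 0; maximin = 0.
Column maxima: 1 → 2, 2 → 8; minimax = 2.
0 ≠ 2, so there is no saddle point; optimal play is mixed.
I is strictly dominated by III, so Player I never plays it.
On the remaining 2×2 (II, III vs 1, 2):
Let Player I play II with probability p. Expected payoff against 1: (-4)p + 2(1−p) = −6p + 2; against 2: 8p + 0(1−p) = 8p.
Setting these equal: −6p + 2 = 8p ⇒ −14p = -2 ⇒ p = 1/7, and the value is (-6)·(1/7) + 2 = 8/7.
For Player II: with q = P(1), equating II's and III's payoffs gives −12q + 8 = 2q ⇒ q = 4/7.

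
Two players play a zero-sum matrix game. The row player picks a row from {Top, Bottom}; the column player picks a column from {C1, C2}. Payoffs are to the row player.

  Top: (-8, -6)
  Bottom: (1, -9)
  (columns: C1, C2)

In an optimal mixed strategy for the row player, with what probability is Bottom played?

Row minima: Top → -8, Bottom → -9; maximin = -8.
Column maxima: C1 → 1, C2 → -6; minimax = -6.
-8 ≠ -6, so there is no saddle point; optimal play is mixed.
Let the row player play Top with probability p. Expected payoff against C1: (-8)p + 1(1−p) = −9p + 1; against C2: (-6)p + (-9)(1−p) = 3p − 9.
Setting these equal: −9p + 1 = 3p − 9 ⇒ −12p = -10 ⇒ p = 5/6, and the value is (-9)·(5/6) + 1 = -13/2.
For the column player: with q = P(C1), equating Top's and Bottom's payoffs gives −2q − 6 = 10q − 9 ⇒ q = 1/4.

1/6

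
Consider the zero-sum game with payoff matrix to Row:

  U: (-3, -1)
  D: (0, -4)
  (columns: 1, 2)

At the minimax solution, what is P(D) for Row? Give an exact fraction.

Row minima: U → -3, D → -4; maximin = -3.
Column maxima: 1 → 0, 2 → -1; minimax = -1.
-3 ≠ -1, so there is no saddle point; optimal play is mixed.
Let Row play U with probability p. Expected payoff against 1: (-3)p + 0(1−p) = −3p; against 2: (-1)p + (-4)(1−p) = 3p − 4.
Setting these equal: −3p = 3p − 4 ⇒ −6p = -4 ⇒ p = 2/3, and the value is (-3)·(2/3) = -2.
For Column: with q = P(1), equating U's and D's payoffs gives −2q − 1 = 4q − 4 ⇒ q = 1/2.

1/3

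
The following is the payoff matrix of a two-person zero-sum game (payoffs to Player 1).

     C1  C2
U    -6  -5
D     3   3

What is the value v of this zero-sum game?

3

Row minima: U → -6, D → 3; maximin = 3.
Column maxima: C1 → 3, C2 → 3; minimax = 3.
Since maximin = minimax = 3, there is a saddle point and the value is 3.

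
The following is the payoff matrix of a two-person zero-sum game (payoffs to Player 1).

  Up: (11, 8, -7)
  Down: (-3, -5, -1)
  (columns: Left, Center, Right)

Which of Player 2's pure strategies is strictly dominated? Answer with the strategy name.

Left

Center holds Player 1's payoff strictly below Left in every row: 8 < 11, -5 < -3.
So Left is strictly dominated for Player 2.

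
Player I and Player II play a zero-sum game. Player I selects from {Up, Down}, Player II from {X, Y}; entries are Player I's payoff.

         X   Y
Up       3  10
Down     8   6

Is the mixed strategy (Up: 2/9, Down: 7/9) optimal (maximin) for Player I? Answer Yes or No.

Yes

Against X this mix gives (2/9)·3 + (7/9)·8 = 62/9.
Against Y this mix gives (2/9)·10 + (7/9)·6 = 62/9.
All of Player II's active replies (X, Y) yield 62/9, and no column does worse for Player I. The mix makes Player II indifferent and guarantees 62/9, so it is optimal.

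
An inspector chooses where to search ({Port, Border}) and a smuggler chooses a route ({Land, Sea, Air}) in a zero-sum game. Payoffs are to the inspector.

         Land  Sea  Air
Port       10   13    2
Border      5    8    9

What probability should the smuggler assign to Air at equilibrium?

5/12

Row minima: Port → 2, Border → 5; maximin = 5.
Column maxima: Land → 10, Sea → 13, Air → 9; minimax = 9.
5 ≠ 9, so there is no saddle point; optimal play is mixed.
Sea is strictly dominated by Land (it gives the inspector strictly more in every row), so the smuggler never plays it.
On the remaining 2×2 (Port, Border vs Land, Air):
Let the inspector play Port with probability p. Expected payoff against Land: 10p + 5(1−p) = 5p + 5; against Air: 2p + 9(1−p) = −7p + 9.
Setting these equal: 5p + 5 = −7p + 9 ⇒ 12p = 4 ⇒ p = 1/3, and the value is (5)·(1/3) + 5 = 20/3.
For the smuggler: with q = P(Land), equating Port's and Border's payoffs gives 8q + 2 = −4q + 9 ⇒ q = 7/12.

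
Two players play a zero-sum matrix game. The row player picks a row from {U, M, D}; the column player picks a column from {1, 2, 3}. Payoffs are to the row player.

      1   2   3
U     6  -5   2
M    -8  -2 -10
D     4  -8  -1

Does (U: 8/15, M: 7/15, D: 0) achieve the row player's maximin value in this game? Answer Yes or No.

Yes

Against 1 this mix gives (8/15)·6 + (7/15)·(-8) = -8/15.
Against 2 this mix gives (8/15)·(-5) + (7/15)·(-2) = -18/5.
Against 3 this mix gives (8/15)·2 + (7/15)·(-10) = -18/5.
All of the column player's active replies (2, 3) yield -18/5, and no column does worse for the row player. The mix makes the column player indifferent and guarantees -18/5, so it is optimal.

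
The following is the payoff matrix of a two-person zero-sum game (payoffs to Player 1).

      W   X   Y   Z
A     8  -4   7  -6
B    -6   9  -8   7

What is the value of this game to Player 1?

1/28

Row minima: A → -6, B → -8; maximin = -6.
Column maxima: W → 8, X → 9, Y → 7, Z → 7; minimax = 7.
-6 ≠ 7, so there is no saddle point; optimal play is mixed.
W is strictly dominated by Y (it gives Player 1 strictly more in every row), so Player 2 never plays it.
X is strictly dominated by Z (it gives Player 1 strictly more in every row), so Player 2 never plays it.
On the remaining 2×2 (A, B vs Y, Z):
Let Player 1 play A with probability p. Expected payoff against Y: 7p + (-8)(1−p) = 15p − 8; against Z: (-6)p + 7(1−p) = −13p + 7.
Setting these equal: 15p − 8 = −13p + 7 ⇒ 28p = 15 ⇒ p = 15/28, and the value is (15)·(15/28) − 8 = 1/28.
For Player 2: with q = P(Y), equating A's and B's payoffs gives 13q − 6 = −15q + 7 ⇒ q = 13/28.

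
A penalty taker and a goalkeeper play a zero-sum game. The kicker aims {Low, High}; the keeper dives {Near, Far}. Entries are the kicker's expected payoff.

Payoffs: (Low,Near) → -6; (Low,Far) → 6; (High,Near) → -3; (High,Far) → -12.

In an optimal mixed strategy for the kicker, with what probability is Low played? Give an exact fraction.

Row minima: Low → -6, High → -12; maximin = -6.
Column maxima: Near → -3, Far → 6; minimax = -3.
-6 ≠ -3, so there is no saddle point; optimal play is mixed.
Let the kicker play Low with probability p. Expected payoff against Near: (-6)p + (-3)(1−p) = −3p − 3; against Far: 6p + (-12)(1−p) = 18p − 12.
Setting these equal: −3p − 3 = 18p − 12 ⇒ −21p = -9 ⇒ p = 3/7, and the value is (-3)·(3/7) − 3 = -30/7.
For the keeper: with q = P(Near), equating Low's and High's payoffs gives −12q + 6 = 9q − 12 ⇒ q = 6/7.

3/7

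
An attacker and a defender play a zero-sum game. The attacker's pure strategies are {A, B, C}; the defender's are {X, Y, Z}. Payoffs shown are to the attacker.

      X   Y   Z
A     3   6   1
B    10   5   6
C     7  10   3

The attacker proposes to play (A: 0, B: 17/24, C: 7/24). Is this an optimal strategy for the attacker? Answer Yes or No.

Against X this mix gives (17/24)·10 + (7/24)·7 = 73/8.
Against Y this mix gives (17/24)·5 + (7/24)·10 = 155/24.
Against Z this mix gives (17/24)·6 + (7/24)·3 = 41/8.
The defender will play Z, holding the attacker to 41/8. Shifting weight toward the row that does better against Z would raise this floor (the equalizing mix achieves 45/8 against both Z and Y), so the proposed strategy is not optimal.

No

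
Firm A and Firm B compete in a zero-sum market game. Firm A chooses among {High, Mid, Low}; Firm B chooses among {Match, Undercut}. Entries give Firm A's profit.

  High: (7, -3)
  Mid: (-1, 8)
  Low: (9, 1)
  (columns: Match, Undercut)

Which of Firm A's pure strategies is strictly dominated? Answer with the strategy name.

High

Low gives a strictly higher payoff than High against every column: 9 > 7, 1 > -3.
So High is strictly dominated and Firm A never plays it.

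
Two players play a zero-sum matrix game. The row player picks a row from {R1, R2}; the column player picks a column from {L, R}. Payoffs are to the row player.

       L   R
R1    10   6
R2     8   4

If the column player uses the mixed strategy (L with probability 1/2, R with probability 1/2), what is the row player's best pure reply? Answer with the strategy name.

R1

Expected payoff of R1: (1/2)·10 + (1/2)·6 = 8.
Expected payoff of R2: (1/2)·8 + (1/2)·4 = 6.
The largest is 8, so the row player's best response is R1.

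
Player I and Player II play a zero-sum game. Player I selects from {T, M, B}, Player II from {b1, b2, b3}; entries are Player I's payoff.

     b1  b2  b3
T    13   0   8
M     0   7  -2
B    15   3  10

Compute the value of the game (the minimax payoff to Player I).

19/4

Row minima: T → 0, M → -2, B → 3; maximin = 3.
Column maxima: b1 → 15, b2 → 7, b3 → 10; minimax = 7.
3 ≠ 7, so there is no saddle point; optimal play is mixed.
T is strictly dominated by B, so Player I never plays it.
b1 is strictly dominated by b3 (it gives Player I strictly more in every row), so Player II never plays it.
On the remaining 2×2 (M, B vs b2, b3):
Let Player I play M with probability p. Expected payoff against b2: 7p + 3(1−p) = 4p + 3; against b3: (-2)p + 10(1−p) = −12p + 10.
Setting these equal: 4p + 3 = −12p + 10 ⇒ 16p = 7 ⇒ p = 7/16, and the value is (4)·(7/16) + 3 = 19/4.
For Player II: with q = P(b2), equating M's and B's payoffs gives 9q − 2 = −7q + 10 ⇒ q = 3/4.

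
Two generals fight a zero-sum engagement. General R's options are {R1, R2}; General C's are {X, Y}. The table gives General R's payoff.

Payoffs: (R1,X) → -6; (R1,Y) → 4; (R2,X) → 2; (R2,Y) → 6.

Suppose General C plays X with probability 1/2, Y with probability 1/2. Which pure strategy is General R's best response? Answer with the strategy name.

Expected payoff of R1: (1/2)·(-6) + (1/2)·4 = -1.
Expected payoff of R2: (1/2)·2 + (1/2)·6 = 4.
The largest is 4, so General R's best response is R2.

R2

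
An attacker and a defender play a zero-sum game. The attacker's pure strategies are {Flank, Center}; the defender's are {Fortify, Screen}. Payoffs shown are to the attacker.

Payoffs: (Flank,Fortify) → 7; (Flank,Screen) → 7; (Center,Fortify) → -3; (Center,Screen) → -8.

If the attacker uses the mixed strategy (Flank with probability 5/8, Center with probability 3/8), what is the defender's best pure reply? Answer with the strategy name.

If the defender plays Fortify, the attacker's expected payoff is (5/8)·7 + (3/8)·(-3) = 13/4.
If the defender plays Screen, the attacker's expected payoff is (5/8)·7 + (3/8)·(-8) = 11/8.
The defender minimizes the attacker's payoff; the smallest is 11/8, so the best response is Screen.

Screen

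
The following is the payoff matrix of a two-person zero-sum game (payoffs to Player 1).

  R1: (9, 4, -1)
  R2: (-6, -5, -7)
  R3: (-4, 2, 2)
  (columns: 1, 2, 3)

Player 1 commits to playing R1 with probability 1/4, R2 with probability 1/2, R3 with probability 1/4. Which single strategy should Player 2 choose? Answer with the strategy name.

3

If Player 2 plays 1, Player 1's expected payoff is (1/4)·9 + (1/2)·(-6) + (1/4)·(-4) = -7/4.
If Player 2 plays 2, Player 1's expected payoff is (1/4)·4 + (1/2)·(-5) + (1/4)·2 = -1.
If Player 2 plays 3, Player 1's expected payoff is (1/4)·(-1) + (1/2)·(-7) + (1/4)·2 = -13/4.
Player 2 minimizes Player 1's payoff; the smallest is -13/4, so the best response is 3.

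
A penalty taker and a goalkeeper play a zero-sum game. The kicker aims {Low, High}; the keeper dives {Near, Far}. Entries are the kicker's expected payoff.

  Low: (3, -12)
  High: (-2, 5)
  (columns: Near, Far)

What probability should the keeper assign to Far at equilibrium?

5/22

Row minima: Low → -12, High → -2; maximin = -2.
Column maxima: Near → 3, Far → 5; minimax = 3.
-2 ≠ 3, so there is no saddle point; optimal play is mixed.
Let the kicker play Low with probability p. Expected payoff against Near: 3p + (-2)(1−p) = 5p − 2; against Far: (-12)p + 5(1−p) = −17p + 5.
Setting these equal: 5p − 2 = −17p + 5 ⇒ 22p = 7 ⇒ p = 7/22, and the value is (5)·(7/22) − 2 = -9/22.
For the keeper: with q = P(Near), equating Low's and High's payoffs gives 15q − 12 = −7q + 5 ⇒ q = 17/22.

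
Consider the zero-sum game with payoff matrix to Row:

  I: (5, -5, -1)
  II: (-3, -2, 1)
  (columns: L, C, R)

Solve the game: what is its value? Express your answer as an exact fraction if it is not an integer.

Row minima: I → -5, II → -3; maximin = -3.
Column maxima: L → 5, C → -2, R → 1; minimax = -2.
-3 ≠ -2, so there is no saddle point; optimal play is mixed.
R is strictly dominated by C (it gives Row strictly more in every row), so Column never plays it.
On the remaining 2×2 (I, II vs L, C):
Let Row play I with probability p. Expected payoff against L: 5p + (-3)(1−p) = 8p − 3; against C: (-5)p + (-2)(1−p) = −3p − 2.
Setting these equal: 8p − 3 = −3p − 2 ⇒ 11p = 1 ⇒ p = 1/11, and the value is (8)·(1/11) − 3 = -25/11.
For Column: with q = P(L), equating I's and II's payoffs gives 10q − 5 = −q − 2 ⇒ q = 3/11.

-25/11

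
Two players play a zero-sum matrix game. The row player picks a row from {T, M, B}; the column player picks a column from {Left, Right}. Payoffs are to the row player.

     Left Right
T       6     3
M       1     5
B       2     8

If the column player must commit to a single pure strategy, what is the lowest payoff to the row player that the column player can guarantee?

Column maxima: Left → 6, Right → 8.
The smallest of these is 6.

6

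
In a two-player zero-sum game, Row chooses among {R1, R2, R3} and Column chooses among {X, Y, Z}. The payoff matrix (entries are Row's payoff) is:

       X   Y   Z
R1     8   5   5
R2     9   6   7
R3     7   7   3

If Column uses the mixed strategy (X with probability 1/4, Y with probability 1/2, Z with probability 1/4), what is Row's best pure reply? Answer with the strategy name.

Expected payoff of R1: (1/4)·8 + (1/2)·5 + (1/4)·5 = 23/4.
Expected payoff of R2: (1/4)·9 + (1/2)·6 + (1/4)·7 = 7.
Expected payoff of R3: (1/4)·7 + (1/2)·7 + (1/4)·3 = 6.
The largest is 7, so Row's best response is R2.

R2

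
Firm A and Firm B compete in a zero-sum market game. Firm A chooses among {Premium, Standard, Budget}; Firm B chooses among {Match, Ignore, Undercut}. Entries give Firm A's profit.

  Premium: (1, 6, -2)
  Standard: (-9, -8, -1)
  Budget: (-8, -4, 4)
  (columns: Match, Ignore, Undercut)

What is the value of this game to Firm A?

Row minima: Premium → -2, Standard → -9, Budget → -8; maximin = -2.
Column maxima: Match → 1, Ignore → 6, Undercut → 4; minimax = 1.
-2 ≠ 1, so there is no saddle point; optimal play is mixed.
Standard is strictly dominated by Budget, so Firm A never plays it.
Ignore is strictly dominated by Match (it gives Firm A strictly more in every row), so Firm B never plays it.
On the remaining 2×2 (Premium, Budget vs Match, Undercut):
Let Firm A play Premium with probability p. Expected payoff against Match: 1p + (-8)(1−p) = 9p − 8; against Undercut: (-2)p + 4(1−p) = −6p + 4.
Setting these equal: 9p − 8 = −6p + 4 ⇒ 15p = 12 ⇒ p = 4/5, and the value is (9)·(4/5) − 8 = -4/5.
For Firm B: with q = P(Match), equating Premium's and Budget's payoffs gives 3q − 2 = −12q + 4 ⇒ q = 2/5.

-4/5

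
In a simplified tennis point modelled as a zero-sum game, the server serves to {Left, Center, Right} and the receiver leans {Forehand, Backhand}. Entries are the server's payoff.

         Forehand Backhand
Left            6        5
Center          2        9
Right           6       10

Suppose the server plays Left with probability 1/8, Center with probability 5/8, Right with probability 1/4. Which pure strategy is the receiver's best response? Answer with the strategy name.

If the receiver plays Forehand, the server's expected payoff is (1/8)·6 + (5/8)·2 + (1/4)·6 = 7/2.
If the receiver plays Backhand, the server's expected payoff is (1/8)·5 + (5/8)·9 + (1/4)·10 = 35/4.
The receiver minimizes the server's payoff; the smallest is 7/2, so the best response is Forehand.

Forehand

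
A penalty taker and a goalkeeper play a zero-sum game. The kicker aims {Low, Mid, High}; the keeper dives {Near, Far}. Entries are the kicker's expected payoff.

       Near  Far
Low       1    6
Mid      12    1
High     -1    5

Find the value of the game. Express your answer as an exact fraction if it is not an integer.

Row minima: Low → 1, Mid → 1, High → -1; maximin = 1.
Column maxima: Near → 12, Far → 6; minimax = 6.
1 ≠ 6, so there is no saddle point; optimal play is mixed.
High is strictly dominated by Low, so the kicker never plays it.
On the remaining 2×2 (Low, Mid vs Near, Far):
Let the kicker play Low with probability p. Expected payoff against Near: 1p + 12(1−p) = −11p + 12; against Far: 6p + 1(1−p) = 5p + 1.
Setting these equal: −11p + 12 = 5p + 1 ⇒ −16p = -11 ⇒ p = 11/16, and the value is (-11)·(11/16) + 12 = 71/16.
For the keeper: with q = P(Near), equating Low's and Mid's payoffs gives −5q + 6 = 11q + 1 ⇒ q = 5/16.

71/16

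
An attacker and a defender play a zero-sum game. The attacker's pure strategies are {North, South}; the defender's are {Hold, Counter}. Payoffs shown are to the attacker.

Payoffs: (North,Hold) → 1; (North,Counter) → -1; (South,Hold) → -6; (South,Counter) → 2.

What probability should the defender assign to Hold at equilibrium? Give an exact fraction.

3/10

Row minima: North → -1, South → -6; maximin = -1.
Column maxima: Hold → 1, Counter → 2; minimax = 1.
-1 ≠ 1, so there is no saddle point; optimal play is mixed.
Let the attacker play North with probability p. Expected payoff against Hold: 1p + (-6)(1−p) = 7p − 6; against Counter: (-1)p + 2(1−p) = −3p + 2.
Setting these equal: 7p − 6 = −3p + 2 ⇒ 10p = 8 ⇒ p = 4/5, and the value is (7)·(4/5) − 6 = -2/5.
For the defender: with q = P(Hold), equating North's and South's payoffs gives 2q − 1 = −8q + 2 ⇒ q = 3/10.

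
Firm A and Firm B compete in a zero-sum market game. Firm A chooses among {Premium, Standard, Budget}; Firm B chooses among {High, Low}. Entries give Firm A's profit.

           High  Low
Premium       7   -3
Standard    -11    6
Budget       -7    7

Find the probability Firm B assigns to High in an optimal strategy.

5/12

Row minima: Premium → -3, Standard → -11, Budget → -7; maximin = -3.
Column maxima: High → 7, Low → 7; minimax = 7.
-3 ≠ 7, so there is no saddle point; optimal play is mixed.
Standard is strictly dominated by Budget, so Firm A never plays it.
On the remaining 2×2 (Premium, Budget vs High, Low):
Let Firm A play Premium with probability p. Expected payoff against High: 7p + (-7)(1−p) = 14p − 7; against Low: (-3)p + 7(1−p) = −10p + 7.
Setting these equal: 14p − 7 = −10p + 7 ⇒ 24p = 14 ⇒ p = 7/12, and the value is (14)·(7/12) − 7 = 7/6.
For Firm B: with q = P(High), equating Premium's and Budget's payoffs gives 10q − 3 = −14q + 7 ⇒ q = 5/12.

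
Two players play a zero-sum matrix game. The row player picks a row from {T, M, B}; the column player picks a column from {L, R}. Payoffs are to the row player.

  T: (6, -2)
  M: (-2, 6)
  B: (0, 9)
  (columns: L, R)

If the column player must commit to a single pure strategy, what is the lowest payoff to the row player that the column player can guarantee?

Column maxima: L → 6, R → 9.
The smallest of these is 6.

6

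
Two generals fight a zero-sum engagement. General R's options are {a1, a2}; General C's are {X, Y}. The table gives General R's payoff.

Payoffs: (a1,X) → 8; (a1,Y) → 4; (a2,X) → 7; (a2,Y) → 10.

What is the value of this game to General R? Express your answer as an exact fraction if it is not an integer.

52/7

Row minima: a1 → 4, a2 → 7; maximin = 7.
Column maxima: X → 8, Y → 10; minimax = 8.
7 ≠ 8, so there is no saddle point; optimal play is mixed.
Let General R play a1 with probability p. Expected payoff against X: 8p + 7(1−p) = p + 7; against Y: 4p + 10(1−p) = −6p + 10.
Setting these equal: p + 7 = −6p + 10 ⇒ 7p = 3 ⇒ p = 3/7, and the value is (1)·(3/7) + 7 = 52/7.
For General C: with q = P(X), equating a1's and a2's payoffs gives 4q + 4 = −3q + 10 ⇒ q = 6/7.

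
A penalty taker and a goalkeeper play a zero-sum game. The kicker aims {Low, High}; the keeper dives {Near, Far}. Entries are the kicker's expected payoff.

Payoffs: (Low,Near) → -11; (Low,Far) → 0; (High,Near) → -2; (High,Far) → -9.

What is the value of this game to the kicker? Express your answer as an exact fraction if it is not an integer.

Row minima: Low → -11, High → -9; maximin = -9.
Column maxima: Near → -2, Far → 0; minimax = -2.
-9 ≠ -2, so there is no saddle point; optimal play is mixed.
Let the kicker play Low with probability p. Expected payoff against Near: (-11)p + (-2)(1−p) = −9p − 2; against Far: 0p + (-9)(1−p) = 9p − 9.
Setting these equal: −9p − 2 = 9p − 9 ⇒ −18p = -7 ⇒ p = 7/18, and the value is (-9)·(7/18) − 2 = -11/2.
For the keeper: with q = P(Near), equating Low's and High's payoffs gives −11q = 7q − 9 ⇒ q = 1/2.

-11/2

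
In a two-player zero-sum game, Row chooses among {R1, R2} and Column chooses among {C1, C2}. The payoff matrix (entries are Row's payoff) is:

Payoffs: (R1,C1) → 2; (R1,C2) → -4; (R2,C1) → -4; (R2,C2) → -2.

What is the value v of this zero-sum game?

Row minima: R1 → -4, R2 → -4; maximin = -4.
Column maxima: C1 → 2, C2 → -2; minimax = -2.
-4 ≠ -2, so there is no saddle point; optimal play is mixed.
Let Row play R1 with probability p. Expected payoff against C1: 2p + (-4)(1−p) = 6p − 4; against C2: (-4)p + (-2)(1−p) = −2p − 2.
Setting these equal: 6p − 4 = −2p − 2 ⇒ 8p = 2 ⇒ p = 1/4, and the value is (6)·(1/4) − 4 = -5/2.
For Column: with q = P(C1), equating R1's and R2's payoffs gives 6q − 4 = −2q − 2 ⇒ q = 1/4.

-5/2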